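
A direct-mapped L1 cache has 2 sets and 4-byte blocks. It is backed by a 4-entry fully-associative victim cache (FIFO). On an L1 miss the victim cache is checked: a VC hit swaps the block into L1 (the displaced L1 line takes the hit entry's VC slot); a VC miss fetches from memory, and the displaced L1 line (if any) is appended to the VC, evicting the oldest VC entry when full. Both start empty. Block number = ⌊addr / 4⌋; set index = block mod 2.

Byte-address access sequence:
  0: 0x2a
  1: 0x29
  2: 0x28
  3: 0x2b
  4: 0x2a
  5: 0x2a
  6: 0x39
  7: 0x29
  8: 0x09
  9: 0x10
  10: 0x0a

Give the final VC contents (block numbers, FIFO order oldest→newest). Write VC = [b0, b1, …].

VC = [14, 10, 4]

  [0] addr=0x2a blk=10 s=0: MISS | VC []
  [1] addr=0x29 blk=10 s=0: L1-HIT | VC []
  [2] addr=0x28 blk=10 s=0: L1-HIT | VC []
  [3] addr=0x2b blk=10 s=0: L1-HIT | VC []
  [4] addr=0x2a blk=10 s=0: L1-HIT | VC []
  [5] addr=0x2a blk=10 s=0: L1-HIT | VC []
  [6] addr=0x39 blk=14 s=0: MISS | VC [10]
  [7] addr=0x29 blk=10 s=0: VC-HIT | VC [14]
  [8] addr=0x9 blk=2 s=0: MISS | VC [14, 10]
  [9] addr=0x10 blk=4 s=0: MISS | VC [14, 10, 2]
  [10] addr=0xa blk=2 s=0: VC-HIT | VC [14, 10, 4]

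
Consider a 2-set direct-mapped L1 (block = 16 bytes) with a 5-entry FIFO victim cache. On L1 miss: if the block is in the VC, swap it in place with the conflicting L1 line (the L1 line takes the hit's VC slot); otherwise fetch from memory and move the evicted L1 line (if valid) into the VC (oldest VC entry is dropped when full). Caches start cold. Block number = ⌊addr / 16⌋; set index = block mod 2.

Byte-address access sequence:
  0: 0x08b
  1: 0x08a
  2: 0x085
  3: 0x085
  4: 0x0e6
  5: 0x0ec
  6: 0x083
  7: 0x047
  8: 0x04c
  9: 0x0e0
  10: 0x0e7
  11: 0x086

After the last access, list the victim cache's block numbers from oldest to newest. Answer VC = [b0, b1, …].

VC = [4, 14]

0: 0x8b (blk 8, set 0) → MISS  vc=[]
1: 0x8a (blk 8, set 0) → L1-HIT  vc=[]
2: 0x85 (blk 8, set 0) → L1-HIT  vc=[]
3: 0x85 (blk 8, set 0) → L1-HIT  vc=[]
4: 0xe6 (blk 14, set 0) → MISS  vc=[8]
5: 0xec (blk 14, set 0) → L1-HIT  vc=[8]
6: 0x83 (blk 8, set 0) → VC-HIT  vc=[14]
7: 0x47 (blk 4, set 0) → MISS  vc=[14, 8]
8: 0x4c (blk 4, set 0) → L1-HIT  vc=[14, 8]
9: 0xe0 (blk 14, set 0) → VC-HIT  vc=[4, 8]
10: 0xe7 (blk 14, set 0) → L1-HIT  vc=[4, 8]
11: 0x86 (blk 8, set 0) → VC-HIT  vc=[4, 14]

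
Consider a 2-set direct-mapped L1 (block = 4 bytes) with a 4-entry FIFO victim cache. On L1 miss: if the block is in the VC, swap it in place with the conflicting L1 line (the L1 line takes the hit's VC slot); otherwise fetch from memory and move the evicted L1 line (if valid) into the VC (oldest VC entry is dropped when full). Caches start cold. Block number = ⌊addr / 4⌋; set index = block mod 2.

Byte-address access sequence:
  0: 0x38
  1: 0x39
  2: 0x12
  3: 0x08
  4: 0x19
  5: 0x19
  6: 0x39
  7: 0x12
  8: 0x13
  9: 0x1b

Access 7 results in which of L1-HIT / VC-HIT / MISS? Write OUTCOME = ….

OUTCOME = VC-HIT

  [0] addr=0x38 blk=14 s=0: MISS | VC []
  [1] addr=0x39 blk=14 s=0: L1-HIT | VC []
  [2] addr=0x12 blk=4 s=0: MISS | VC [14]
  [3] addr=0x8 blk=2 s=0: MISS | VC [14, 4]
  [4] addr=0x19 blk=6 s=0: MISS | VC [14, 4, 2]
  [5] addr=0x19 blk=6 s=0: L1-HIT | VC [14, 4, 2]
  [6] addr=0x39 blk=14 s=0: VC-HIT | VC [6, 4, 2]
  [7] addr=0x12 blk=4 s=0: VC-HIT | VC [6, 14, 2]
  [8] addr=0x13 blk=4 s=0: L1-HIT | VC [6, 14, 2]
  [9] addr=0x1b blk=6 s=0: VC-HIT | VC [4, 14, 2]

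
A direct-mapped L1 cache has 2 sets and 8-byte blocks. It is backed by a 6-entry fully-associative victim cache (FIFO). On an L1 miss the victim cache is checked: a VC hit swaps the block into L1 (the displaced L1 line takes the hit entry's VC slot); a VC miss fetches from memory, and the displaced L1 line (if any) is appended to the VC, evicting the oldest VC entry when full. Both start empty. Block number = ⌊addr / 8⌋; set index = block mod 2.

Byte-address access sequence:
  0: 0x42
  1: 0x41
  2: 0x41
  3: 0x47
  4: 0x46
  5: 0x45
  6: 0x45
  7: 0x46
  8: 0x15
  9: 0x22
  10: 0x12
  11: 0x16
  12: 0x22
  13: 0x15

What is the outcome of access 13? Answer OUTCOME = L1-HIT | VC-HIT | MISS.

0: 0x42 (blk 8, set 0) → MISS  vc=[]
1: 0x41 (blk 8, set 0) → L1-HIT  vc=[]
2: 0x41 (blk 8, set 0) → L1-HIT  vc=[]
3: 0x47 (blk 8, set 0) → L1-HIT  vc=[]
4: 0x46 (blk 8, set 0) → L1-HIT  vc=[]
5: 0x45 (blk 8, set 0) → L1-HIT  vc=[]
6: 0x45 (blk 8, set 0) → L1-HIT  vc=[]
7: 0x46 (blk 8, set 0) → L1-HIT  vc=[]
8: 0x15 (blk 2, set 0) → MISS  vc=[8]
9: 0x22 (blk 4, set 0) → MISS  vc=[8, 2]
10: 0x12 (blk 2, set 0) → VC-HIT  vc=[8, 4]
11: 0x16 (blk 2, set 0) → L1-HIT  vc=[8, 4]
12: 0x22 (blk 4, set 0) → VC-HIT  vc=[8, 2]
13: 0x15 (blk 2, set 0) → VC-HIT  vc=[8, 4]

OUTCOME = VC-HIT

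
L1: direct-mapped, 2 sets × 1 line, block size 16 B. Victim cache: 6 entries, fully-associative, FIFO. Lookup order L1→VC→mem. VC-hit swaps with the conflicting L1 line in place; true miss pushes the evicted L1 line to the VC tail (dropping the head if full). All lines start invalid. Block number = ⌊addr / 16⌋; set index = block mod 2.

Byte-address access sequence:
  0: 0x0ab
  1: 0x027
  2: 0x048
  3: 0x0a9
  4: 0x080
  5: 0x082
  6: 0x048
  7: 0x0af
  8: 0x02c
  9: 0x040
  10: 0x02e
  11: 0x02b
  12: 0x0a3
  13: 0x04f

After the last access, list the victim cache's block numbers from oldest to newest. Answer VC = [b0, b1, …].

VC = [8, 2, 10]

  [0] addr=0xab blk=10 s=0: MISS | VC []
  [1] addr=0x27 blk=2 s=0: MISS | VC [10]
  [2] addr=0x48 blk=4 s=0: MISS | VC [10, 2]
  [3] addr=0xa9 blk=10 s=0: VC-HIT | VC [4, 2]
  [4] addr=0x80 blk=8 s=0: MISS | VC [4, 2, 10]
  [5] addr=0x82 blk=8 s=0: L1-HIT | VC [4, 2, 10]
  [6] addr=0x48 blk=4 s=0: VC-HIT | VC [8, 2, 10]
  [7] addr=0xaf blk=10 s=0: VC-HIT | VC [8, 2, 4]
  [8] addr=0x2c blk=2 s=0: VC-HIT | VC [8, 10, 4]
  [9] addr=0x40 blk=4 s=0: VC-HIT | VC [8, 10, 2]
  [10] addr=0x2e blk=2 s=0: VC-HIT | VC [8, 10, 4]
  [11] addr=0x2b blk=2 s=0: L1-HIT | VC [8, 10, 4]
  [12] addr=0xa3 blk=10 s=0: VC-HIT | VC [8, 2, 4]
  [13] addr=0x4f blk=4 s=0: VC-HIT | VC [8, 2, 10]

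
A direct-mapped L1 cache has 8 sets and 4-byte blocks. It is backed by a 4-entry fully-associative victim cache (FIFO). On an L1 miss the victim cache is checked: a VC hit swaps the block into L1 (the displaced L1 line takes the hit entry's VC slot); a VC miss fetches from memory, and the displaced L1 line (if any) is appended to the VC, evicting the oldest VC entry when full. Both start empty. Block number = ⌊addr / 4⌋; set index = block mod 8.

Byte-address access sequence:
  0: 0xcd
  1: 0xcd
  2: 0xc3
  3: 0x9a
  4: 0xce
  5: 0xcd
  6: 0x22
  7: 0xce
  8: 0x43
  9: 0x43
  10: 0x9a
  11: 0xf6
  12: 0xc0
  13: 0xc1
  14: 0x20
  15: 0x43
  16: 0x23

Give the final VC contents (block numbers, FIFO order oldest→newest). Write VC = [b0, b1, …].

VC = [16, 48]

  [0] addr=0xcd blk=51 s=3: MISS | VC []
  [1] addr=0xcd blk=51 s=3: L1-HIT | VC []
  [2] addr=0xc3 blk=48 s=0: MISS | VC []
  [3] addr=0x9a blk=38 s=6: MISS | VC []
  [4] addr=0xce blk=51 s=3: L1-HIT | VC []
  [5] addr=0xcd blk=51 s=3: L1-HIT | VC []
  [6] addr=0x22 blk=8 s=0: MISS | VC [48]
  [7] addr=0xce blk=51 s=3: L1-HIT | VC [48]
  [8] addr=0x43 blk=16 s=0: MISS | VC [48, 8]
  [9] addr=0x43 blk=16 s=0: L1-HIT | VC [48, 8]
  [10] addr=0x9a blk=38 s=6: L1-HIT | VC [48, 8]
  [11] addr=0xf6 blk=61 s=5: MISS | VC [48, 8]
  [12] addr=0xc0 blk=48 s=0: VC-HIT | VC [16, 8]
  [13] addr=0xc1 blk=48 s=0: L1-HIT | VC [16, 8]
  [14] addr=0x20 blk=8 s=0: VC-HIT | VC [16, 48]
  [15] addr=0x43 blk=16 s=0: VC-HIT | VC [8, 48]
  [16] addr=0x23 blk=8 s=0: VC-HIT | VC [16, 48]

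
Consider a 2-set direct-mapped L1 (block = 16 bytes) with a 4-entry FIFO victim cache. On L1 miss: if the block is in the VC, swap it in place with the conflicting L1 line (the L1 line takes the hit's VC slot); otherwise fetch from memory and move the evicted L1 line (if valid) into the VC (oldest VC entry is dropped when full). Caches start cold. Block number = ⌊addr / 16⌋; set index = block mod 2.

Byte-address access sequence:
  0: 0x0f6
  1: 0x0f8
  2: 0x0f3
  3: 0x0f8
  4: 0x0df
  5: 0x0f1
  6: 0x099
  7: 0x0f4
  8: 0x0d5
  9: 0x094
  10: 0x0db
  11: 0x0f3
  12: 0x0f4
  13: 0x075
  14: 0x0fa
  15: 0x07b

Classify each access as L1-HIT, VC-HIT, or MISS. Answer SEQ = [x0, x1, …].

SEQ = [MISS, L1-HIT, L1-HIT, L1-HIT, MISS, VC-HIT, MISS, VC-HIT, VC-HIT, VC-HIT, VC-HIT, VC-HIT, L1-HIT, MISS, VC-HIT, VC-HIT]

#0 0xf6→b15/s1 MISS; vc=[]
#1 0xf8→b15/s1 L1-HIT; vc=[]
#2 0xf3→b15/s1 L1-HIT; vc=[]
#3 0xf8→b15/s1 L1-HIT; vc=[]
#4 0xdf→b13/s1 MISS; vc=[15]
#5 0xf1→b15/s1 VC-HIT; vc=[13]
#6 0x99→b9/s1 MISS; vc=[13,15]
#7 0xf4→b15/s1 VC-HIT; vc=[13,9]
#8 0xd5→b13/s1 VC-HIT; vc=[15,9]
#9 0x94→b9/s1 VC-HIT; vc=[15,13]
#10 0xdb→b13/s1 VC-HIT; vc=[15,9]
#11 0xf3→b15/s1 VC-HIT; vc=[13,9]
#12 0xf4→b15/s1 L1-HIT; vc=[13,9]
#13 0x75→b7/s1 MISS; vc=[13,9,15]
#14 0xfa→b15/s1 VC-HIT; vc=[13,9,7]
#15 0x7b→b7/s1 VC-HIT; vc=[13,9,15]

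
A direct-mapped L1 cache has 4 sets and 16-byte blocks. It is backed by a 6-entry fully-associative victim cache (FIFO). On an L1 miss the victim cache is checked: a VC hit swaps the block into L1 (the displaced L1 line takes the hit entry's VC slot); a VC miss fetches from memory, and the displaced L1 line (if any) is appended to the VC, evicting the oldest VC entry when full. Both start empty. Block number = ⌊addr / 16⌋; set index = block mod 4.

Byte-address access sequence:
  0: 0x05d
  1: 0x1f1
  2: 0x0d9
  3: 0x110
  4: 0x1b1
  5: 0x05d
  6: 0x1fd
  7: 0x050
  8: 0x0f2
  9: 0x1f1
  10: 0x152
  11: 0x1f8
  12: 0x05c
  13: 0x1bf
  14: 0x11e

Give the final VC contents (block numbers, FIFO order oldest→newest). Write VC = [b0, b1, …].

#0 0x5d→b5/s1 MISS; vc=[]
#1 0x1f1→b31/s3 MISS; vc=[]
#2 0xd9→b13/s1 MISS; vc=[5]
#3 0x110→b17/s1 MISS; vc=[5,13]
#4 0x1b1→b27/s3 MISS; vc=[5,13,31]
#5 0x5d→b5/s1 VC-HIT; vc=[17,13,31]
#6 0x1fd→b31/s3 VC-HIT; vc=[17,13,27]
#7 0x50→b5/s1 L1-HIT; vc=[17,13,27]
#8 0xf2→b15/s3 MISS; vc=[17,13,27,31]
#9 0x1f1→b31/s3 VC-HIT; vc=[17,13,27,15]
#10 0x152→b21/s1 MISS; vc=[17,13,27,15,5]
#11 0x1f8→b31/s3 L1-HIT; vc=[17,13,27,15,5]
#12 0x5c→b5/s1 VC-HIT; vc=[17,13,27,15,21]
#13 0x1bf→b27/s3 VC-HIT; vc=[17,13,31,15,21]
#14 0x11e→b17/s1 VC-HIT; vc=[5,13,31,15,21]

VC = [5, 13, 31, 15, 21]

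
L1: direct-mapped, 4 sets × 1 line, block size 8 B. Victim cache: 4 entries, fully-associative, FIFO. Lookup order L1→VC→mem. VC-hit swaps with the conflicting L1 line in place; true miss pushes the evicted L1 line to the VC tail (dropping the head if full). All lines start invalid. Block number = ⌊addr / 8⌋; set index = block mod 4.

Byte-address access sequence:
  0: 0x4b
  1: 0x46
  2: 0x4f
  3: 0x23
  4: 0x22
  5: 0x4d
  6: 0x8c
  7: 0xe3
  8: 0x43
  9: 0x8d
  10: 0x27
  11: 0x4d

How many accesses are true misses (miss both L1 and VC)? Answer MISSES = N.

0: 0x4b (blk 9, set 1) → MISS  vc=[]
1: 0x46 (blk 8, set 0) → MISS  vc=[]
2: 0x4f (blk 9, set 1) → L1-HIT  vc=[]
3: 0x23 (blk 4, set 0) → MISS  vc=[8]
4: 0x22 (blk 4, set 0) → L1-HIT  vc=[8]
5: 0x4d (blk 9, set 1) → L1-HIT  vc=[8]
6: 0x8c (blk 17, set 1) → MISS  vc=[8, 9]
7: 0xe3 (blk 28, set 0) → MISS  vc=[8, 9, 4]
8: 0x43 (blk 8, set 0) → VC-HIT  vc=[28, 9, 4]
9: 0x8d (blk 17, set 1) → L1-HIT  vc=[28, 9, 4]
10: 0x27 (blk 4, set 0) → VC-HIT  vc=[28, 9, 8]
11: 0x4d (blk 9, set 1) → VC-HIT  vc=[28, 17, 8]

MISSES = 5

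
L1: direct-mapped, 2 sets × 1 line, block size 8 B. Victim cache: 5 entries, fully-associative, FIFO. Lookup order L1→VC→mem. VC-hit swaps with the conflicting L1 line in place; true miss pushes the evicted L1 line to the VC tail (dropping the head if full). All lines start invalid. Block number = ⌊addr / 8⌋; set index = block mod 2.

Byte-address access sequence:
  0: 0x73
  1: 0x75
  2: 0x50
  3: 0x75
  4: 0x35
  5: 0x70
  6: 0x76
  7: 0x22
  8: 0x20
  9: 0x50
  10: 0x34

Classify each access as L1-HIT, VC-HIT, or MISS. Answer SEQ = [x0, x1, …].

0: 0x73 (blk 14, set 0) → MISS  vc=[]
1: 0x75 (blk 14, set 0) → L1-HIT  vc=[]
2: 0x50 (blk 10, set 0) → MISS  vc=[14]
3: 0x75 (blk 14, set 0) → VC-HIT  vc=[10]
4: 0x35 (blk 6, set 0) → MISS  vc=[10, 14]
5: 0x70 (blk 14, set 0) → VC-HIT  vc=[10, 6]
6: 0x76 (blk 14, set 0) → L1-HIT  vc=[10, 6]
7: 0x22 (blk 4, set 0) → MISS  vc=[10, 6, 14]
8: 0x20 (blk 4, set 0) → L1-HIT  vc=[10, 6, 14]
9: 0x50 (blk 10, set 0) → VC-HIT  vc=[4, 6, 14]
10: 0x34 (blk 6, set 0) → VC-HIT  vc=[4, 10, 14]

SEQ = [MISS, L1-HIT, MISS, VC-HIT, MISS, VC-HIT, L1-HIT, MISS, L1-HIT, VC-HIT, VC-HIT]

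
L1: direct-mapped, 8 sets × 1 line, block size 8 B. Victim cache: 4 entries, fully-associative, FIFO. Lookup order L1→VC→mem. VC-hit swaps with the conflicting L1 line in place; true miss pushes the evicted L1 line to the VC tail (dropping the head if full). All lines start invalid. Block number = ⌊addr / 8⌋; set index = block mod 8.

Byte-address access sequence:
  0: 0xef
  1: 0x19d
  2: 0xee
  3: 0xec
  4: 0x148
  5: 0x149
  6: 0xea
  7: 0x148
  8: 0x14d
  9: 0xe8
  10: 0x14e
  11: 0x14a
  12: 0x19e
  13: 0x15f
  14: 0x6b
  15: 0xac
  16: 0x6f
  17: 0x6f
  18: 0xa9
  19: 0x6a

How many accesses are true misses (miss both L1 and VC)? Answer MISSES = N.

  [0] addr=0xef blk=29 s=5: MISS | VC []
  [1] addr=0x19d blk=51 s=3: MISS | VC []
  [2] addr=0xee blk=29 s=5: L1-HIT | VC []
  [3] addr=0xec blk=29 s=5: L1-HIT | VC []
  [4] addr=0x148 blk=41 s=1: MISS | VC []
  [5] addr=0x149 blk=41 s=1: L1-HIT | VC []
  [6] addr=0xea blk=29 s=5: L1-HIT | VC []
  [7] addr=0x148 blk=41 s=1: L1-HIT | VC []
  [8] addr=0x14d blk=41 s=1: L1-HIT | VC []
  [9] addr=0xe8 blk=29 s=5: L1-HIT | VC []
  [10] addr=0x14e blk=41 s=1: L1-HIT | VC []
  [11] addr=0x14a blk=41 s=1: L1-HIT | VC []
  [12] addr=0x19e blk=51 s=3: L1-HIT | VC []
  [13] addr=0x15f blk=43 s=3: MISS | VC [51]
  [14] addr=0x6b blk=13 s=5: MISS | VC [51, 29]
  [15] addr=0xac blk=21 s=5: MISS | VC [51, 29, 13]
  [16] addr=0x6f blk=13 s=5: VC-HIT | VC [51, 29, 21]
  [17] addr=0x6f blk=13 s=5: L1-HIT | VC [51, 29, 21]
  [18] addr=0xa9 blk=21 s=5: VC-HIT | VC [51, 29, 13]
  [19] addr=0x6a blk=13 s=5: VC-HIT | VC [51, 29, 21]

MISSES = 6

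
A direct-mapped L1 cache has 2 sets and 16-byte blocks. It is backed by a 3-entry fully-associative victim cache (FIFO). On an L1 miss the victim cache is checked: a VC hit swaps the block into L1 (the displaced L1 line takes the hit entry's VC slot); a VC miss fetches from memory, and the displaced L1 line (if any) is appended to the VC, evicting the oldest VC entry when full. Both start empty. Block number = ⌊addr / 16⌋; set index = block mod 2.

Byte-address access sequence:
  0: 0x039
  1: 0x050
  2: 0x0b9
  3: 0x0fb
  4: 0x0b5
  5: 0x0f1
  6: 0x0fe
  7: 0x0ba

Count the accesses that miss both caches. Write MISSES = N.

MISSES = 4

0: 0x39 (blk 3, set 1) → MISS  vc=[]
1: 0x50 (blk 5, set 1) → MISS  vc=[3]
2: 0xb9 (blk 11, set 1) → MISS  vc=[3, 5]
3: 0xfb (blk 15, set 1) → MISS  vc=[3, 5, 11]
4: 0xb5 (blk 11, set 1) → VC-HIT  vc=[3, 5, 15]
5: 0xf1 (blk 15, set 1) → VC-HIT  vc=[3, 5, 11]
6: 0xfe (blk 15, set 1) → L1-HIT  vc=[3, 5, 11]
7: 0xba (blk 11, set 1) → VC-HIT  vc=[3, 5, 15]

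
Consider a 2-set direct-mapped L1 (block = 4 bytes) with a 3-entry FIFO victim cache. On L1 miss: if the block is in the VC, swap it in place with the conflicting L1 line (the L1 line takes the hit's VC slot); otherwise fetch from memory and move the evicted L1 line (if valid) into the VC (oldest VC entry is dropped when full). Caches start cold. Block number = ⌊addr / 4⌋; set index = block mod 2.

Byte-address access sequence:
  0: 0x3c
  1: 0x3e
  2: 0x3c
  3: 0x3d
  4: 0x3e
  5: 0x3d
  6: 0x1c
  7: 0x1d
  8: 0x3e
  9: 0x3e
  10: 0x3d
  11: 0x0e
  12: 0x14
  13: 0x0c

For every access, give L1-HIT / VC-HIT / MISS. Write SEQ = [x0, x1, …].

  [0] addr=0x3c blk=15 s=1: MISS | VC []
  [1] addr=0x3e blk=15 s=1: L1-HIT | VC []
  [2] addr=0x3c blk=15 s=1: L1-HIT | VC []
  [3] addr=0x3d blk=15 s=1: L1-HIT | VC []
  [4] addr=0x3e blk=15 s=1: L1-HIT | VC []
  [5] addr=0x3d blk=15 s=1: L1-HIT | VC []
  [6] addr=0x1c blk=7 s=1: MISS | VC [15]
  [7] addr=0x1d blk=7 s=1: L1-HIT | VC [15]
  [8] addr=0x3e blk=15 s=1: VC-HIT | VC [7]
  [9] addr=0x3e blk=15 s=1: L1-HIT | VC [7]
  [10] addr=0x3d blk=15 s=1: L1-HIT | VC [7]
  [11] addr=0xe blk=3 s=1: MISS | VC [7, 15]
  [12] addr=0x14 blk=5 s=1: MISS | VC [7, 15, 3]
  [13] addr=0xc blk=3 s=1: VC-HIT | VC [7, 15, 5]

SEQ = [MISS, L1-HIT, L1-HIT, L1-HIT, L1-HIT, L1-HIT, MISS, L1-HIT, VC-HIT, L1-HIT, L1-HIT, MISS, MISS, VC-HIT]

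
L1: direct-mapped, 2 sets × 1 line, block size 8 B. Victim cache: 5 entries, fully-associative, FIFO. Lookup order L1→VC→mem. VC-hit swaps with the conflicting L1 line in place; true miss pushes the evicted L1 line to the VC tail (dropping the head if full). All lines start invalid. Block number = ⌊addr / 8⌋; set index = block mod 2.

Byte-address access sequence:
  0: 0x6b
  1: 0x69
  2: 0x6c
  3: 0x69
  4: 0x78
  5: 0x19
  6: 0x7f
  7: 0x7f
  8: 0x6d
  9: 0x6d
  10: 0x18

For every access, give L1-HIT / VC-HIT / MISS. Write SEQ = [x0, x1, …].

  [0] addr=0x6b blk=13 s=1: MISS | VC []
  [1] addr=0x69 blk=13 s=1: L1-HIT | VC []
  [2] addr=0x6c blk=13 s=1: L1-HIT | VC []
  [3] addr=0x69 blk=13 s=1: L1-HIT | VC []
  [4] addr=0x78 blk=15 s=1: MISS | VC [13]
  [5] addr=0x19 blk=3 s=1: MISS | VC [13, 15]
  [6] addr=0x7f blk=15 s=1: VC-HIT | VC [13, 3]
  [7] addr=0x7f blk=15 s=1: L1-HIT | VC [13, 3]
  [8] addr=0x6d blk=13 s=1: VC-HIT | VC [15, 3]
  [9] addr=0x6d blk=13 s=1: L1-HIT | VC [15, 3]
  [10] addr=0x18 blk=3 s=1: VC-HIT | VC [15, 13]

SEQ = [MISS, L1-HIT, L1-HIT, L1-HIT, MISS, MISS, VC-HIT, L1-HIT, VC-HIT, L1-HIT, VC-HIT]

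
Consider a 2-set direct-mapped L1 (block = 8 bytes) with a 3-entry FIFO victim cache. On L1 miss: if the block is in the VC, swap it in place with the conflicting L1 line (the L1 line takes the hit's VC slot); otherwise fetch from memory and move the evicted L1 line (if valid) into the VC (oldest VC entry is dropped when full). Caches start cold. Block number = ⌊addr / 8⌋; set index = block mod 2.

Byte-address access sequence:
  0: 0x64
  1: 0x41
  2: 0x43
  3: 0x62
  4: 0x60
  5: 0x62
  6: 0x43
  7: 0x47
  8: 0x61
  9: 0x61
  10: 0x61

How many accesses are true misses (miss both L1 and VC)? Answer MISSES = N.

MISSES = 2

  [0] addr=0x64 blk=12 s=0: MISS | VC []
  [1] addr=0x41 blk=8 s=0: MISS | VC [12]
  [2] addr=0x43 blk=8 s=0: L1-HIT | VC [12]
  [3] addr=0x62 blk=12 s=0: VC-HIT | VC [8]
  [4] addr=0x60 blk=12 s=0: L1-HIT | VC [8]
  [5] addr=0x62 blk=12 s=0: L1-HIT | VC [8]
  [6] addr=0x43 blk=8 s=0: VC-HIT | VC [12]
  [7] addr=0x47 blk=8 s=0: L1-HIT | VC [12]
  [8] addr=0x61 blk=12 s=0: VC-HIT | VC [8]
  [9] addr=0x61 blk=12 s=0: L1-HIT | VC [8]
  [10] addr=0x61 blk=12 s=0: L1-HIT | VC [8]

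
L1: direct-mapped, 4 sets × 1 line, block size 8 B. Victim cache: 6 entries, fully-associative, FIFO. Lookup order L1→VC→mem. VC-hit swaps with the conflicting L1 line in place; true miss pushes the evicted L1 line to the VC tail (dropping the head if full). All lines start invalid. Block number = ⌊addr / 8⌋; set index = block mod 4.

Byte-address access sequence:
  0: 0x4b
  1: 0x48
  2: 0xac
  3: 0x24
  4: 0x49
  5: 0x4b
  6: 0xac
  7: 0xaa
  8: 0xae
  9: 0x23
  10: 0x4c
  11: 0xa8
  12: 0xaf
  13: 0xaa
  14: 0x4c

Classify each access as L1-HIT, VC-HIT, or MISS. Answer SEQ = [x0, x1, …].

#0 0x4b→b9/s1 MISS; vc=[]
#1 0x48→b9/s1 L1-HIT; vc=[]
#2 0xac→b21/s1 MISS; vc=[9]
#3 0x24→b4/s0 MISS; vc=[9]
#4 0x49→b9/s1 VC-HIT; vc=[21]
#5 0x4b→b9/s1 L1-HIT; vc=[21]
#6 0xac→b21/s1 VC-HIT; vc=[9]
#7 0xaa→b21/s1 L1-HIT; vc=[9]
#8 0xae→b21/s1 L1-HIT; vc=[9]
#9 0x23→b4/s0 L1-HIT; vc=[9]
#10 0x4c→b9/s1 VC-HIT; vc=[21]
#11 0xa8→b21/s1 VC-HIT; vc=[9]
#12 0xaf→b21/s1 L1-HIT; vc=[9]
#13 0xaa→b21/s1 L1-HIT; vc=[9]
#14 0x4c→b9/s1 VC-HIT; vc=[21]

SEQ = [MISS, L1-HIT, MISS, MISS, VC-HIT, L1-HIT, VC-HIT, L1-HIT, L1-HIT, L1-HIT, VC-HIT, VC-HIT, L1-HIT, L1-HIT, VC-HIT]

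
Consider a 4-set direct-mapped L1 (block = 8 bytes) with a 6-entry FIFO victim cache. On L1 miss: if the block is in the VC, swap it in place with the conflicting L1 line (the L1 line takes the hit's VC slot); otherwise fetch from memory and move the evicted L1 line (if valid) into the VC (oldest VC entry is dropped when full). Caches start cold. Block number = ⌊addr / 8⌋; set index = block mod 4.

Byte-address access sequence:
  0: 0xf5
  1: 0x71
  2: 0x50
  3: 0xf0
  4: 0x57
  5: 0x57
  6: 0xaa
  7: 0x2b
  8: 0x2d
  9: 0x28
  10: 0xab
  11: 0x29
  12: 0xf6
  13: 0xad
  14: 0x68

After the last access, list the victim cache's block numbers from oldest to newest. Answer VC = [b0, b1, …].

0: 0xf5 (blk 30, set 2) → MISS  vc=[]
1: 0x71 (blk 14, set 2) → MISS  vc=[30]
2: 0x50 (blk 10, set 2) → MISS  vc=[30, 14]
3: 0xf0 (blk 30, set 2) → VC-HIT  vc=[10, 14]
4: 0x57 (blk 10, set 2) → VC-HIT  vc=[30, 14]
5: 0x57 (blk 10, set 2) → L1-HIT  vc=[30, 14]
6: 0xaa (blk 21, set 1) → MISS  vc=[30, 14]
7: 0x2b (blk 5, set 1) → MISS  vc=[30, 14, 21]
8: 0x2d (blk 5, set 1) → L1-HIT  vc=[30, 14, 21]
9: 0x28 (blk 5, set 1) → L1-HIT  vc=[30, 14, 21]
10: 0xab (blk 21, set 1) → VC-HIT  vc=[30, 14, 5]
11: 0x29 (blk 5, set 1) → VC-HIT  vc=[30, 14, 21]
12: 0xf6 (blk 30, set 2) → VC-HIT  vc=[10, 14, 21]
13: 0xad (blk 21, set 1) → VC-HIT  vc=[10, 14, 5]
14: 0x68 (blk 13, set 1) → MISS  vc=[10, 14, 5, 21]

VC = [10, 14, 5, 21]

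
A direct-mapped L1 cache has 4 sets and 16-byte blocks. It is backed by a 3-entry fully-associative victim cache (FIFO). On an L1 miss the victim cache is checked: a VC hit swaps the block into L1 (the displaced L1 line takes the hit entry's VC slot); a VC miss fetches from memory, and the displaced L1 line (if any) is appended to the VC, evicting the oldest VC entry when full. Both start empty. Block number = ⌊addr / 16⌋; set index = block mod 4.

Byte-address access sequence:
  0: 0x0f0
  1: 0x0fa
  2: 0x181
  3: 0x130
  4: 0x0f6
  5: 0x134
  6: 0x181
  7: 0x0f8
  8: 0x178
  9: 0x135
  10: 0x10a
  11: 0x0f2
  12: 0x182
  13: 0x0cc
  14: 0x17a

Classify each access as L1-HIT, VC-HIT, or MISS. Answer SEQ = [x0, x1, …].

SEQ = [MISS, L1-HIT, MISS, MISS, VC-HIT, VC-HIT, L1-HIT, VC-HIT, MISS, VC-HIT, MISS, VC-HIT, VC-HIT, MISS, MISS]

0: 0xf0 (blk 15, set 3) → MISS  vc=[]
1: 0xfa (blk 15, set 3) → L1-HIT  vc=[]
2: 0x181 (blk 24, set 0) → MISS  vc=[]
3: 0x130 (blk 19, set 3) → MISS  vc=[15]
4: 0xf6 (blk 15, set 3) → VC-HIT  vc=[19]
5: 0x134 (blk 19, set 3) → VC-HIT  vc=[15]
6: 0x181 (blk 24, set 0) → L1-HIT  vc=[15]
7: 0xf8 (blk 15, set 3) → VC-HIT  vc=[19]
8: 0x178 (blk 23, set 3) → MISS  vc=[19, 15]
9: 0x135 (blk 19, set 3) → VC-HIT  vc=[23, 15]
10: 0x10a (blk 16, set 0) → MISS  vc=[23, 15, 24]
11: 0xf2 (blk 15, set 3) → VC-HIT  vc=[23, 19, 24]
12: 0x182 (blk 24, set 0) → VC-HIT  vc=[23, 19, 16]
13: 0xcc (blk 12, set 0) → MISS  vc=[19, 16, 24]
14: 0x17a (blk 23, set 3) → MISS  vc=[16, 24, 15]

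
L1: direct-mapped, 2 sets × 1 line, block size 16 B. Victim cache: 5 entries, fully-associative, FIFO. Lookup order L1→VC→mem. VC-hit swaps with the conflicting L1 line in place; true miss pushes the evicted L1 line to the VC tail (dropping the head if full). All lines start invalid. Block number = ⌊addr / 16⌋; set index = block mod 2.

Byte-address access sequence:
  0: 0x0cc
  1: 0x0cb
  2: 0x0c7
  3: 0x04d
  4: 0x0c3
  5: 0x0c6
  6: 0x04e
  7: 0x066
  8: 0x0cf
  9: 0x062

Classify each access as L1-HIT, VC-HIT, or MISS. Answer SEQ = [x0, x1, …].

SEQ = [MISS, L1-HIT, L1-HIT, MISS, VC-HIT, L1-HIT, VC-HIT, MISS, VC-HIT, VC-HIT]

  [0] addr=0xcc blk=12 s=0: MISS | VC []
  [1] addr=0xcb blk=12 s=0: L1-HIT | VC []
  [2] addr=0xc7 blk=12 s=0: L1-HIT | VC []
  [3] addr=0x4d blk=4 s=0: MISS | VC [12]
  [4] addr=0xc3 blk=12 s=0: VC-HIT | VC [4]
  [5] addr=0xc6 blk=12 s=0: L1-HIT | VC [4]
  [6] addr=0x4e blk=4 s=0: VC-HIT | VC [12]
  [7] addr=0x66 blk=6 s=0: MISS | VC [12, 4]
  [8] addr=0xcf blk=12 s=0: VC-HIT | VC [6, 4]
  [9] addr=0x62 blk=6 s=0: VC-HIT | VC [12, 4]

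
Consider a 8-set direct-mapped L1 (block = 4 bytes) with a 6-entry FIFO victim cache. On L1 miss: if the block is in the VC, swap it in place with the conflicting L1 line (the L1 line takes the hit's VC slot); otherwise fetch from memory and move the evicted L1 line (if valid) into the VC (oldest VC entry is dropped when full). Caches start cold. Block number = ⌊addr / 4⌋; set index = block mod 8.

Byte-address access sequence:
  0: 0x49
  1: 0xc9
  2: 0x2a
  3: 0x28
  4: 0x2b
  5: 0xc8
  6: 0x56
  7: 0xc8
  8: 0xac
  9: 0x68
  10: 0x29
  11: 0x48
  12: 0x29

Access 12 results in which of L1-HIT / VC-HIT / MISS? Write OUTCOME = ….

OUTCOME = VC-HIT

  [0] addr=0x49 blk=18 s=2: MISS | VC []
  [1] addr=0xc9 blk=50 s=2: MISS | VC [18]
  [2] addr=0x2a blk=10 s=2: MISS | VC [18, 50]
  [3] addr=0x28 blk=10 s=2: L1-HIT | VC [18, 50]
  [4] addr=0x2b blk=10 s=2: L1-HIT | VC [18, 50]
  [5] addr=0xc8 blk=50 s=2: VC-HIT | VC [18, 10]
  [6] addr=0x56 blk=21 s=5: MISS | VC [18, 10]
  [7] addr=0xc8 blk=50 s=2: L1-HIT | VC [18, 10]
  [8] addr=0xac blk=43 s=3: MISS | VC [18, 10]
  [9] addr=0x68 blk=26 s=2: MISS | VC [18, 10, 50]
  [10] addr=0x29 blk=10 s=2: VC-HIT | VC [18, 26, 50]
  [11] addr=0x48 blk=18 s=2: VC-HIT | VC [10, 26, 50]
  [12] addr=0x29 blk=10 s=2: VC-HIT | VC [18, 26, 50]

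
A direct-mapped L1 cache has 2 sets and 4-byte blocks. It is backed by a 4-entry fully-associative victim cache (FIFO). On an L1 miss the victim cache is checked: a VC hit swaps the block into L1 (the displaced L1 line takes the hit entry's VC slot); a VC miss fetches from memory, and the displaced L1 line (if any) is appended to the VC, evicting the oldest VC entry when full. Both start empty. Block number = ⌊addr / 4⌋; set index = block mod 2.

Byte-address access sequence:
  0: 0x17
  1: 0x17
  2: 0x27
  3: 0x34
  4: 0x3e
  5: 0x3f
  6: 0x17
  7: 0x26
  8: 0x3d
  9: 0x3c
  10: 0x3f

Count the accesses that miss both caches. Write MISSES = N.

MISSES = 4

  [0] addr=0x17 blk=5 s=1: MISS | VC []
  [1] addr=0x17 blk=5 s=1: L1-HIT | VC []
  [2] addr=0x27 blk=9 s=1: MISS | VC [5]
  [3] addr=0x34 blk=13 s=1: MISS | VC [5, 9]
  [4] addr=0x3e blk=15 s=1: MISS | VC [5, 9, 13]
  [5] addr=0x3f blk=15 s=1: L1-HIT | VC [5, 9, 13]
  [6] addr=0x17 blk=5 s=1: VC-HIT | VC [15, 9, 13]
  [7] addr=0x26 blk=9 s=1: VC-HIT | VC [15, 5, 13]
  [8] addr=0x3d blk=15 s=1: VC-HIT | VC [9, 5, 13]
  [9] addr=0x3c blk=15 s=1: L1-HIT | VC [9, 5, 13]
  [10] addr=0x3f blk=15 s=1: L1-HIT | VC [9, 5, 13]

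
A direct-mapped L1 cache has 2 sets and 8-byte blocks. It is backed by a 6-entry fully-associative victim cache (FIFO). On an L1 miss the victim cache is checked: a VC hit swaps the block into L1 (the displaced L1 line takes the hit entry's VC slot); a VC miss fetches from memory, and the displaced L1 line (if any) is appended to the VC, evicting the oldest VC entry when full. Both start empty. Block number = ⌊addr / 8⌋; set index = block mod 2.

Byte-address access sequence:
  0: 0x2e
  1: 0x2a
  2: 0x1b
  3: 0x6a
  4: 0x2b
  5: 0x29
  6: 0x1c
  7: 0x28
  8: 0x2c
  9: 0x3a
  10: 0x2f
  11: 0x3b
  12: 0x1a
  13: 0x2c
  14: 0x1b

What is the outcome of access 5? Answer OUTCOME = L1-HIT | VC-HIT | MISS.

OUTCOME = L1-HIT

#0 0x2e→b5/s1 MISS; vc=[]
#1 0x2a→b5/s1 L1-HIT; vc=[]
#2 0x1b→b3/s1 MISS; vc=[5]
#3 0x6a→b13/s1 MISS; vc=[5,3]
#4 0x2b→b5/s1 VC-HIT; vc=[13,3]
#5 0x29→b5/s1 L1-HIT; vc=[13,3]
#6 0x1c→b3/s1 VC-HIT; vc=[13,5]
#7 0x28→b5/s1 VC-HIT; vc=[13,3]
#8 0x2c→b5/s1 L1-HIT; vc=[13,3]
#9 0x3a→b7/s1 MISS; vc=[13,3,5]
#10 0x2f→b5/s1 VC-HIT; vc=[13,3,7]
#11 0x3b→b7/s1 VC-HIT; vc=[13,3,5]
#12 0x1a→b3/s1 VC-HIT; vc=[13,7,5]
#13 0x2c→b5/s1 VC-HIT; vc=[13,7,3]
#14 0x1b→b3/s1 VC-HIT; vc=[13,7,5]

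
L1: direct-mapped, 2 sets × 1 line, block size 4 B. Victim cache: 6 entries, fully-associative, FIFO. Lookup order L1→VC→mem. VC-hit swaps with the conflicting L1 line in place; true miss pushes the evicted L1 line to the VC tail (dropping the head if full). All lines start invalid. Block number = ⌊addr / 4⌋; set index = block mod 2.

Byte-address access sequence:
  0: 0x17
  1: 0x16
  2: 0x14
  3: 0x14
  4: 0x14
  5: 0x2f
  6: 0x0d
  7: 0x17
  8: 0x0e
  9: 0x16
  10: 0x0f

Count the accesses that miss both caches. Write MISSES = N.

MISSES = 3

#0 0x17→b5/s1 MISS; vc=[]
#1 0x16→b5/s1 L1-HIT; vc=[]
#2 0x14→b5/s1 L1-HIT; vc=[]
#3 0x14→b5/s1 L1-HIT; vc=[]
#4 0x14→b5/s1 L1-HIT; vc=[]
#5 0x2f→b11/s1 MISS; vc=[5]
#6 0xd→b3/s1 MISS; vc=[5,11]
#7 0x17→b5/s1 VC-HIT; vc=[3,11]
#8 0xe→b3/s1 VC-HIT; vc=[5,11]
#9 0x16→b5/s1 VC-HIT; vc=[3,11]
#10 0xf→b3/s1 VC-HIT; vc=[5,11]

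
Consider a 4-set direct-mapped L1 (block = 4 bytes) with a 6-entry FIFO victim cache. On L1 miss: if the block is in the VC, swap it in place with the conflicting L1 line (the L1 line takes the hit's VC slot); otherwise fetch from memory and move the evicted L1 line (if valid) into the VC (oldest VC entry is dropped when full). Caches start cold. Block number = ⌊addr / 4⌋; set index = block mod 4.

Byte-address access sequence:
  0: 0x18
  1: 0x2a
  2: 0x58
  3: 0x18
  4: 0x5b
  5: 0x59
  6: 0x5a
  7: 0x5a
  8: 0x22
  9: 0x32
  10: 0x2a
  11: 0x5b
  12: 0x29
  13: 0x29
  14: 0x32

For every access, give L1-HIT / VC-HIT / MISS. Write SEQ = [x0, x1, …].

SEQ = [MISS, MISS, MISS, VC-HIT, VC-HIT, L1-HIT, L1-HIT, L1-HIT, MISS, MISS, VC-HIT, VC-HIT, VC-HIT, L1-HIT, L1-HIT]

  [0] addr=0x18 blk=6 s=2: MISS | VC []
  [1] addr=0x2a blk=10 s=2: MISS | VC [6]
  [2] addr=0x58 blk=22 s=2: MISS | VC [6, 10]
  [3] addr=0x18 blk=6 s=2: VC-HIT | VC [22, 10]
  [4] addr=0x5b blk=22 s=2: VC-HIT | VC [6, 10]
  [5] addr=0x59 blk=22 s=2: L1-HIT | VC [6, 10]
  [6] addr=0x5a blk=22 s=2: L1-HIT | VC [6, 10]
  [7] addr=0x5a blk=22 s=2: L1-HIT | VC [6, 10]
  [8] addr=0x22 blk=8 s=0: MISS | VC [6, 10]
  [9] addr=0x32 blk=12 s=0: MISS | VC [6, 10, 8]
  [10] addr=0x2a blk=10 s=2: VC-HIT | VC [6, 22, 8]
  [11] addr=0x5b blk=22 s=2: VC-HIT | VC [6, 10, 8]
  [12] addr=0x29 blk=10 s=2: VC-HIT | VC [6, 22, 8]
  [13] addr=0x29 blk=10 s=2: L1-HIT | VC [6, 22, 8]
  [14] addr=0x32 blk=12 s=0: L1-HIT | VC [6, 22, 8]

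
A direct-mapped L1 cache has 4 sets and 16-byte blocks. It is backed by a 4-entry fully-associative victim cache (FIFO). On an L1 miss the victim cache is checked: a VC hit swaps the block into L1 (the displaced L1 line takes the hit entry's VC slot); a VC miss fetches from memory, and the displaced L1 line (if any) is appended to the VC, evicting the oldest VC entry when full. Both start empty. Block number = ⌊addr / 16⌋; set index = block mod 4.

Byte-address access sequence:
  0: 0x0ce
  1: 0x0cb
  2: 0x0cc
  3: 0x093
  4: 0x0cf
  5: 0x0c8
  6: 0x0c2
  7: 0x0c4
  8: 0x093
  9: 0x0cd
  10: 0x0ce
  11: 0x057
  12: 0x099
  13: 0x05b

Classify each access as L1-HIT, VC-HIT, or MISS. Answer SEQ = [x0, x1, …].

  [0] addr=0xce blk=12 s=0: MISS | VC []
  [1] addr=0xcb blk=12 s=0: L1-HIT | VC []
  [2] addr=0xcc blk=12 s=0: L1-HIT | VC []
  [3] addr=0x93 blk=9 s=1: MISS | VC []
  [4] addr=0xcf blk=12 s=0: L1-HIT | VC []
  [5] addr=0xc8 blk=12 s=0: L1-HIT | VC []
  [6] addr=0xc2 blk=12 s=0: L1-HIT | VC []
  [7] addr=0xc4 blk=12 s=0: L1-HIT | VC []
  [8] addr=0x93 blk=9 s=1: L1-HIT | VC []
  [9] addr=0xcd blk=12 s=0: L1-HIT | VC []
  [10] addr=0xce blk=12 s=0: L1-HIT | VC []
  [11] addr=0x57 blk=5 s=1: MISS | VC [9]
  [12] addr=0x99 blk=9 s=1: VC-HIT | VC [5]
  [13] addr=0x5b blk=5 s=1: VC-HIT | VC [9]

SEQ = [MISS, L1-HIT, L1-HIT, MISS, L1-HIT, L1-HIT, L1-HIT, L1-HIT, L1-HIT, L1-HIT, L1-HIT, MISS, VC-HIT, VC-HIT]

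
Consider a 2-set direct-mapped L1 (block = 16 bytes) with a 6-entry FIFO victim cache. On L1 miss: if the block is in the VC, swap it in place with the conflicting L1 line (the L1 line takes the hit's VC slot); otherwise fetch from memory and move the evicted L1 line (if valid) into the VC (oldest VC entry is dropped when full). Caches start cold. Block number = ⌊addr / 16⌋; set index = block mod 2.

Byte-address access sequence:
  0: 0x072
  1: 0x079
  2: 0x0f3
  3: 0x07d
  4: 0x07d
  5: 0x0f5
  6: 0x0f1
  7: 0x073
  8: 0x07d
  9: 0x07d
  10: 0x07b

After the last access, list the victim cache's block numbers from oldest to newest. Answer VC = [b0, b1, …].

#0 0x72→b7/s1 MISS; vc=[]
#1 0x79→b7/s1 L1-HIT; vc=[]
#2 0xf3→b15/s1 MISS; vc=[7]
#3 0x7d→b7/s1 VC-HIT; vc=[15]
#4 0x7d→b7/s1 L1-HIT; vc=[15]
#5 0xf5→b15/s1 VC-HIT; vc=[7]
#6 0xf1→b15/s1 L1-HIT; vc=[7]
#7 0x73→b7/s1 VC-HIT; vc=[15]
#8 0x7d→b7/s1 L1-HIT; vc=[15]
#9 0x7d→b7/s1 L1-HIT; vc=[15]
#10 0x7b→b7/s1 L1-HIT; vc=[15]

VC = [15]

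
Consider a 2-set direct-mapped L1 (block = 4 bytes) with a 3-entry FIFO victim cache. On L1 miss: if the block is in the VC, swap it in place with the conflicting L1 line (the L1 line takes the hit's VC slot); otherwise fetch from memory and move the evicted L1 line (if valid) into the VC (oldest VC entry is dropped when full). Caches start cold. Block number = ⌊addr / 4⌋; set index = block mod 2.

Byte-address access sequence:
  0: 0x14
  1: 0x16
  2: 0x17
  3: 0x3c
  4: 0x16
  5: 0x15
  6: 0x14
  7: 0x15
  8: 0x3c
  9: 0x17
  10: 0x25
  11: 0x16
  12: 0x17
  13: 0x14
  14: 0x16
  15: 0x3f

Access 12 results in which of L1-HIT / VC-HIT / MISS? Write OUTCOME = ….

  [0] addr=0x14 blk=5 s=1: MISS | VC []
  [1] addr=0x16 blk=5 s=1: L1-HIT | VC []
  [2] addr=0x17 blk=5 s=1: L1-HIT | VC []
  [3] addr=0x3c blk=15 s=1: MISS | VC [5]
  [4] addr=0x16 blk=5 s=1: VC-HIT | VC [15]
  [5] addr=0x15 blk=5 s=1: L1-HIT | VC [15]
  [6] addr=0x14 blk=5 s=1: L1-HIT | VC [15]
  [7] addr=0x15 blk=5 s=1: L1-HIT | VC [15]
  [8] addr=0x3c blk=15 s=1: VC-HIT | VC [5]
  [9] addr=0x17 blk=5 s=1: VC-HIT | VC [15]
  [10] addr=0x25 blk=9 s=1: MISS | VC [15, 5]
  [11] addr=0x16 blk=5 s=1: VC-HIT | VC [15, 9]
  [12] addr=0x17 blk=5 s=1: L1-HIT | VC [15, 9]
  [13] addr=0x14 blk=5 s=1: L1-HIT | VC [15, 9]
  [14] addr=0x16 blk=5 s=1: L1-HIT | VC [15, 9]
  [15] addr=0x3f blk=15 s=1: VC-HIT | VC [5, 9]

OUTCOME = L1-HIT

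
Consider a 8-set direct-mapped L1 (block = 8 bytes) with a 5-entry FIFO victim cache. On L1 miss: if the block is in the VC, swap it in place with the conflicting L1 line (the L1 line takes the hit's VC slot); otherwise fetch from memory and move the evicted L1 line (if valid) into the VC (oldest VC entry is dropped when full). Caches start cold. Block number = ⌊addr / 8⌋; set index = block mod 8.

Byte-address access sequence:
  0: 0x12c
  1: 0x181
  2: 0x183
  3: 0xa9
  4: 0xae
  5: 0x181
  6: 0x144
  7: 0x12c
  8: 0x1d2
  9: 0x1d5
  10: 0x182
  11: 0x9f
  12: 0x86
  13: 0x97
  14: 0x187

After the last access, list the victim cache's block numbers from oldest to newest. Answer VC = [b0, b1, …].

0: 0x12c (blk 37, set 5) → MISS  vc=[]
1: 0x181 (blk 48, set 0) → MISS  vc=[]
2: 0x183 (blk 48, set 0) → L1-HIT  vc=[]
3: 0xa9 (blk 21, set 5) → MISS  vc=[37]
4: 0xae (blk 21, set 5) → L1-HIT  vc=[37]
5: 0x181 (blk 48, set 0) → L1-HIT  vc=[37]
6: 0x144 (blk 40, set 0) → MISS  vc=[37, 48]
7: 0x12c (blk 37, set 5) → VC-HIT  vc=[21, 48]
8: 0x1d2 (blk 58, set 2) → MISS  vc=[21, 48]
9: 0x1d5 (blk 58, set 2) → L1-HIT  vc=[21, 48]
10: 0x182 (blk 48, set 0) → VC-HIT  vc=[21, 40]
11: 0x9f (blk 19, set 3) → MISS  vc=[21, 40]
12: 0x86 (blk 16, set 0) → MISS  vc=[21, 40, 48]
13: 0x97 (blk 18, set 2) → MISS  vc=[21, 40, 48, 58]
14: 0x187 (blk 48, set 0) → VC-HIT  vc=[21, 40, 16, 58]

VC = [21, 40, 16, 58]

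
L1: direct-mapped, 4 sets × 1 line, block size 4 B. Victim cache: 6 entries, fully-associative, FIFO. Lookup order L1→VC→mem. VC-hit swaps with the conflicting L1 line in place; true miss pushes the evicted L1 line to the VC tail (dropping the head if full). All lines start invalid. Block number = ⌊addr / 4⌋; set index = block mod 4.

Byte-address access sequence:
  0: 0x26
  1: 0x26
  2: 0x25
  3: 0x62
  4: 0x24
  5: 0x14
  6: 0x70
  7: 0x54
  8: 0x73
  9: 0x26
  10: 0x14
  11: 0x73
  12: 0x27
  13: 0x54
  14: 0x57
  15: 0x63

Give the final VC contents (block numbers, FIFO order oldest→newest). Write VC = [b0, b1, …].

  [0] addr=0x26 blk=9 s=1: MISS | VC []
  [1] addr=0x26 blk=9 s=1: L1-HIT | VC []
  [2] addr=0x25 blk=9 s=1: L1-HIT | VC []
  [3] addr=0x62 blk=24 s=0: MISS | VC []
  [4] addr=0x24 blk=9 s=1: L1-HIT | VC []
  [5] addr=0x14 blk=5 s=1: MISS | VC [9]
  [6] addr=0x70 blk=28 s=0: MISS | VC [9, 24]
  [7] addr=0x54 blk=21 s=1: MISS | VC [9, 24, 5]
  [8] addr=0x73 blk=28 s=0: L1-HIT | VC [9, 24, 5]
  [9] addr=0x26 blk=9 s=1: VC-HIT | VC [21, 24, 5]
  [10] addr=0x14 blk=5 s=1: VC-HIT | VC [21, 24, 9]
  [11] addr=0x73 blk=28 s=0: L1-HIT | VC [21, 24, 9]
  [12] addr=0x27 blk=9 s=1: VC-HIT | VC [21, 24, 5]
  [13] addr=0x54 blk=21 s=1: VC-HIT | VC [9, 24, 5]
  [14] addr=0x57 blk=21 s=1: L1-HIT | VC [9, 24, 5]
  [15] addr=0x63 blk=24 s=0: VC-HIT | VC [9, 28, 5]

VC = [9, 28, 5]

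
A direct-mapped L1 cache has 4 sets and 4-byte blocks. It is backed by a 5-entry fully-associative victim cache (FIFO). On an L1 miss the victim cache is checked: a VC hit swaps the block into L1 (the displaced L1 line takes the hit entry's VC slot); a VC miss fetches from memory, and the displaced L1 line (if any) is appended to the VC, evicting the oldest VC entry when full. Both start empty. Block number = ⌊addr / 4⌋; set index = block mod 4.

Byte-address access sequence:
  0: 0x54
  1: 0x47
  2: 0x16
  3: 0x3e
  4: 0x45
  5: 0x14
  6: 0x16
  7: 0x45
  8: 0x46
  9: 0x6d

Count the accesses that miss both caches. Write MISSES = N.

0: 0x54 (blk 21, set 1) → MISS  vc=[]
1: 0x47 (blk 17, set 1) → MISS  vc=[21]
2: 0x16 (blk 5, set 1) → MISS  vc=[21, 17]
3: 0x3e (blk 15, set 3) → MISS  vc=[21, 17]
4: 0x45 (blk 17, set 1) → VC-HIT  vc=[21, 5]
5: 0x14 (blk 5, set 1) → VC-HIT  vc=[21, 17]
6: 0x16 (blk 5, set 1) → L1-HIT  vc=[21, 17]
7: 0x45 (blk 17, set 1) → VC-HIT  vc=[21, 5]
8: 0x46 (blk 17, set 1) → L1-HIT  vc=[21, 5]
9: 0x6d (blk 27, set 3) → MISS  vc=[21, 5, 15]

MISSES = 5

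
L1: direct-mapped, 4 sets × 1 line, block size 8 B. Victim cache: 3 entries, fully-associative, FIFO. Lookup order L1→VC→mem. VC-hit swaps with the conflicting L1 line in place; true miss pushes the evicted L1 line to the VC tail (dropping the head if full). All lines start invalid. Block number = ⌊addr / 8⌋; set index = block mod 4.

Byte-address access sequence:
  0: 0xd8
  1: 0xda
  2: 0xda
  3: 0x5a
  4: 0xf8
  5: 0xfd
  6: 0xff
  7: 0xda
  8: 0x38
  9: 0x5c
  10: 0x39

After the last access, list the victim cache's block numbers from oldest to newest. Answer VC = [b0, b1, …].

0: 0xd8 (blk 27, set 3) → MISS  vc=[]
1: 0xda (blk 27, set 3) → L1-HIT  vc=[]
2: 0xda (blk 27, set 3) → L1-HIT  vc=[]
3: 0x5a (blk 11, set 3) → MISS  vc=[27]
4: 0xf8 (blk 31, set 3) → MISS  vc=[27, 11]
5: 0xfd (blk 31, set 3) → L1-HIT  vc=[27, 11]
6: 0xff (blk 31, set 3) → L1-HIT  vc=[27, 11]
7: 0xda (blk 27, set 3) → VC-HIT  vc=[31, 11]
8: 0x38 (blk 7, set 3) → MISS  vc=[31, 11, 27]
9: 0x5c (blk 11, set 3) → VC-HIT  vc=[31, 7, 27]
10: 0x39 (blk 7, set 3) → VC-HIT  vc=[31, 11, 27]

VC = [31, 11, 27]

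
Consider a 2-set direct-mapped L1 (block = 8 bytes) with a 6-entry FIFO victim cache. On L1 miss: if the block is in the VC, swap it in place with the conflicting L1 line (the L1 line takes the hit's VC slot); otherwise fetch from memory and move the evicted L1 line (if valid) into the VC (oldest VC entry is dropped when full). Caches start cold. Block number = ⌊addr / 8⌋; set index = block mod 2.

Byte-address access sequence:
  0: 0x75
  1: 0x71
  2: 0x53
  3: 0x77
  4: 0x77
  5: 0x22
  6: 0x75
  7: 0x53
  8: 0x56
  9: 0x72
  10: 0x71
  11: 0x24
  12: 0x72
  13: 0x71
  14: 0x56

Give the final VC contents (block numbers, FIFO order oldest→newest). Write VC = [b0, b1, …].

0: 0x75 (blk 14, set 0) → MISS  vc=[]
1: 0x71 (blk 14, set 0) → L1-HIT  vc=[]
2: 0x53 (blk 10, set 0) → MISS  vc=[14]
3: 0x77 (blk 14, set 0) → VC-HIT  vc=[10]
4: 0x77 (blk 14, set 0) → L1-HIT  vc=[10]
5: 0x22 (blk 4, set 0) → MISS  vc=[10, 14]
6: 0x75 (blk 14, set 0) → VC-HIT  vc=[10, 4]
7: 0x53 (blk 10, set 0) → VC-HIT  vc=[14, 4]
8: 0x56 (blk 10, set 0) → L1-HIT  vc=[14, 4]
9: 0x72 (blk 14, set 0) → VC-HIT  vc=[10, 4]
10: 0x71 (blk 14, set 0) → L1-HIT  vc=[10, 4]
11: 0x24 (blk 4, set 0) → VC-HIT  vc=[10, 14]
12: 0x72 (blk 14, set 0) → VC-HIT  vc=[10, 4]
13: 0x71 (blk 14, set 0) → L1-HIT  vc=[10, 4]
14: 0x56 (blk 10, set 0) → VC-HIT  vc=[14, 4]

VC = [14, 4]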